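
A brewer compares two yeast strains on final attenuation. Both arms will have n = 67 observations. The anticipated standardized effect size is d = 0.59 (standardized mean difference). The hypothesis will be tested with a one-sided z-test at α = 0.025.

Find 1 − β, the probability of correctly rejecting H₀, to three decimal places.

Noncentrality parameter: δ = d·√(n/2) = 0.59 × √(67/2) = 3.4149
One-sided α = 0.025 → critical value z_{0.025} = 1.960.
Power = Φ(δ − 1.960) = Φ(1.455) = 0.9272.

Power ≈ 0.927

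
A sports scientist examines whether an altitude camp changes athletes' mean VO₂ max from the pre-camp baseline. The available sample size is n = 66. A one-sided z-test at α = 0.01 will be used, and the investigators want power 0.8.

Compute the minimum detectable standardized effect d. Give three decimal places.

Need Φ(δ − 2.326) = 0.8, so δ = 2.326 + 0.842 = 3.168.
δ = d·√n ⇒ d = δ/√n = 3.168/√66 = 0.3900.

d ≈ 0.390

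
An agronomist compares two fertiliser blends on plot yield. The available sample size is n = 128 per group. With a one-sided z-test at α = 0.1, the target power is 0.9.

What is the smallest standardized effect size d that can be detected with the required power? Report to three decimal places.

d ≈ 0.320

Need Φ(δ − 1.282) = 0.9, so δ = 1.282 + 1.282 = 2.563.
δ = d·√(n/2) ⇒ d = δ/√(n/2) = 2.563/√(128/2) = 0.3204.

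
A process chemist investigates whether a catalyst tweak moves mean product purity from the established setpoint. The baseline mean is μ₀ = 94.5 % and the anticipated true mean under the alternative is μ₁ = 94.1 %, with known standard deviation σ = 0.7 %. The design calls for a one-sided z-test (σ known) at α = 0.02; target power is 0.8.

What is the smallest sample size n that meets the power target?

Standardized effect: d = |μ₁ − μ₀| / σ = |94.1 − 94.5| / 0.7 = 0.5714
For power 0.8 need Φ(δ − z_{0.02}) = 0.8, so δ = z_{0.02} + z_{0.20} = 2.054 + 0.842 = 2.895.
δ = d·√n ⇒ n = (δ/d)² = (2.895 / 0.5714)² = 25.67.
Round up to the next whole unit.

n = 26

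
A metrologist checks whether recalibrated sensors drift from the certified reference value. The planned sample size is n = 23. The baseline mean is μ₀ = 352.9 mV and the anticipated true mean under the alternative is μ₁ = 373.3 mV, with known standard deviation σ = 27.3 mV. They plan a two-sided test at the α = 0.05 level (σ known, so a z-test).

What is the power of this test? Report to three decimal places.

Standardized effect: d = |μ₁ − μ₀| / σ = |373.3 − 352.9| / 27.3 = 0.7473
Noncentrality parameter: λ = d·√n = 0.7473 × √23 = 3.5837
Critical value for a two-sided test at α = 0.05: z_{α/2} = 1.960.
Power = Φ(λ − 1.960) + Φ(−λ − 1.960) = Φ(1.624) + Φ(-5.544) = 0.9478 + 0.0000 = 0.9478.

Power ≈ 0.948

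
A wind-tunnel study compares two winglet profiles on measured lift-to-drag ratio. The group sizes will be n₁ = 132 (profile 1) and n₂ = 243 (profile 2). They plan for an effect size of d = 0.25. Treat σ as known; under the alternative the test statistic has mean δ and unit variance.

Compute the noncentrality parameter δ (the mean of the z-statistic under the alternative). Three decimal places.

δ = d / √(1/n₁ + 1/n₂) = 0.25 / √(1/132 + 1/243) = 2.3121

δ ≈ 2.312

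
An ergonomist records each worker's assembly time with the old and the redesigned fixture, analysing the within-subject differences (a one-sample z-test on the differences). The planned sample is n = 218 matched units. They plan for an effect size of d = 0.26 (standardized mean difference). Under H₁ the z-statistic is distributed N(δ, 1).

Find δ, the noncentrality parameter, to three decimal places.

δ ≈ 3.839

δ = d·√n = 0.26 × √218 = 3.8389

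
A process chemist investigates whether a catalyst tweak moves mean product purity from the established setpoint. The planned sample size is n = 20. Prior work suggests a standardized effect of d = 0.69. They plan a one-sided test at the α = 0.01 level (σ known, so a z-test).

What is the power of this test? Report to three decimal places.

Power ≈ 0.776

Noncentrality parameter: δ = d·√n = 0.69 × √20 = 3.0858
Critical value for a one-sided test at α = 0.01: z_α = 2.326.
Power = P(Z > 2.326 − δ) = Φ(0.759) = 0.7762.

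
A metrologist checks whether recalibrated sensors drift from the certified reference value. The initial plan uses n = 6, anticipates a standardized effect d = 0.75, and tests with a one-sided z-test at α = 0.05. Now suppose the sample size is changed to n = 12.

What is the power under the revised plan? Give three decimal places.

With n = 12: δ = d·√n = 0.75 × √12 = 2.5981. Critical value z_{0.05} = 1.645.
Revised power = P(Z > 1.645 − δ) = Φ(0.953) = 0.8298.

Power ≈ 0.830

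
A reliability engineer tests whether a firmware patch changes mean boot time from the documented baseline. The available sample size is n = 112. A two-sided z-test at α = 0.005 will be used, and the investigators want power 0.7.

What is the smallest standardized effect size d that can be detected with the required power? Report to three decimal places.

d ≈ 0.315

Required noncentrality: δ = z_{0.0025} + z_{0.30} = 2.807 + 0.524 = 3.331.
(The second rejection-region term Φ(−δ − z_{α/2}) is negligible and dropped.)
δ = d·√n ⇒ d = δ/√n = 3.331/√112 = 0.3148.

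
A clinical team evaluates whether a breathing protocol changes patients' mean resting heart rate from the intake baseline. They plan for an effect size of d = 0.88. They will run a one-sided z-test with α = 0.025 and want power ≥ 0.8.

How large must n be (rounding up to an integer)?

Set Φ(δ − 1.960) = 0.8; then δ − 1.960 = Φ⁻¹(0.8) = 0.842, giving δ = 2.802.
δ = d·√n ⇒ n = (δ/d)² = (2.802 / 0.88)² = 10.14.
Rounding up, n = 11.

n = 11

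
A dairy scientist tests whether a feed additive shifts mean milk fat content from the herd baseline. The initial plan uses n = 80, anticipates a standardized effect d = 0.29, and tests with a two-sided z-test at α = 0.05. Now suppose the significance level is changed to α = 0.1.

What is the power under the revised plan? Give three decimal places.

δ = d·√n = 0.29 × √80 = 2.5938 (unchanged). New critical value: z_{0.05} = 1.645.
Revised power = Φ(δ − 1.645) + Φ(−δ − 1.645) = Φ(0.949) + Φ(-4.239) = 0.8287 + 0.0000 = 0.8287.

Power ≈ 0.829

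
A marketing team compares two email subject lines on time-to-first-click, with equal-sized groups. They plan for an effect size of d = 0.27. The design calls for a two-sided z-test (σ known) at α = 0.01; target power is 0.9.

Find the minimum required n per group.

For power 0.9 need Φ(δ − z_{0.005}) = 0.9, so δ = z_{0.005} + z_{0.10} = 2.576 + 1.282 = 3.857.
(The Φ(−δ − z_{α/2}) term is vanishingly small for δ > 0 and is dropped in the standard sample-size formula.)
δ = d·√(n/2) ⇒ n = 2(δ/d)² = 2 × (3.857 / 0.27)² = 408.21.
Rounding up, n = 409 per group.

n = 409 per group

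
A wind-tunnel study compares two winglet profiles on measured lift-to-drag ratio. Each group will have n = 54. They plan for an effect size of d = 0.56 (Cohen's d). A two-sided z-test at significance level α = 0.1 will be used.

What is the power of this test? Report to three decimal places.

Power ≈ 0.897

Noncentrality parameter: δ = d·√(n/2) = 0.56 × √(54/2) = 2.9098
Critical value for a two-sided test at α = 0.1: z_{α/2} = 1.645.
Power = Φ(δ − 1.645) + Φ(−δ − 1.645) = Φ(1.265) + Φ(-4.555) = 0.8971 + 0.0000 = 0.8971.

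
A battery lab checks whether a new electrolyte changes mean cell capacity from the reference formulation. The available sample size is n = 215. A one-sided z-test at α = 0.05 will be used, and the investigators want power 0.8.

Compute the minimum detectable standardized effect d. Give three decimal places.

d ≈ 0.170

Required noncentrality: δ = z_{0.05} + z_{0.20} = 1.645 + 0.842 = 2.486.
δ = d·√n ⇒ d = δ/√n = 2.486/√215 = 0.1696.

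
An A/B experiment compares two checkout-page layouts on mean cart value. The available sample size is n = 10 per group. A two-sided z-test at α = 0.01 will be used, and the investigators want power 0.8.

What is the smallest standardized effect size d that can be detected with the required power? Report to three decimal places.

Required noncentrality: δ = z_{0.005} + z_{0.20} = 2.576 + 0.842 = 3.417.
(Lower-tail contribution to power is negligible for δ > 0.)
δ = d·√(n/2) ⇒ d = δ/√(n/2) = 3.417/√(10/2) = 1.5283.

d ≈ 1.528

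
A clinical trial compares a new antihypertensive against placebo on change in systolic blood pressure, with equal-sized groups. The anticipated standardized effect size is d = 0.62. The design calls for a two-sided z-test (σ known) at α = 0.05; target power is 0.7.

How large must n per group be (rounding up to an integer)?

Set Φ(δ − 1.960) = 0.7; then δ − 1.960 = Φ⁻¹(0.7) = 0.524, giving δ = 2.484.
(The Φ(−δ − z_{α/2}) term is vanishingly small for δ > 0 and is dropped in the standard sample-size formula.)
δ = d·√(n/2) ⇒ n = 2(δ/d)² = 2 × (2.484 / 0.62)² = 32.11.
Rounding up, n = 33 per group.

n = 33 per group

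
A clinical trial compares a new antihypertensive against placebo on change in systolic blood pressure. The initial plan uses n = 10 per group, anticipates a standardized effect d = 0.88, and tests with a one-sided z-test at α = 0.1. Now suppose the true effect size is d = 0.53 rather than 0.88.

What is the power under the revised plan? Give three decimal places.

With d = 0.53: δ = d·√(n/2) = 0.53 × √(10/2) = 1.1851. Critical value z_{0.1} = 1.282.
Revised power = Φ(δ − 1.282) = Φ(-0.096) = 0.4616.

Power ≈ 0.462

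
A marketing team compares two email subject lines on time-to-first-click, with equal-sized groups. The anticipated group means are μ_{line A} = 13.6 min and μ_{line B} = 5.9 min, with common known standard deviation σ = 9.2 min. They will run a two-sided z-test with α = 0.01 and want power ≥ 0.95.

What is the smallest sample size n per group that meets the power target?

n = 51 per group

Standardized effect: d = |μ_{line A} − μ_{line B}| / σ = |13.6 − 5.9| / 9.2 = 0.8370
For power 0.95 need Φ(δ − z_{0.005}) = 0.95, so δ = z_{0.005} + z_{0.05} = 2.576 + 1.645 = 4.221.
(For δ > 0 the lower-tail rejection region contributes negligibly to power, so the one-term inversion is standard.)
δ = d·√(n/2) ⇒ n = 2(δ/d)² = 2 × (4.221 / 0.8370)² = 50.86.
Rounding up, n = 51 per group.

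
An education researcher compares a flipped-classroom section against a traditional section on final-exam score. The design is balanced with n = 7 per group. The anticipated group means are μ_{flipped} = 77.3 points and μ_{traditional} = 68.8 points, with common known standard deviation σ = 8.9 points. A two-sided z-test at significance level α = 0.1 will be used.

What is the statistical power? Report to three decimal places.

Standardized effect: d = |μ_{flipped} − μ_{traditional}| / σ = |77.3 − 68.8| / 8.9 = 0.9551
Noncentrality parameter: δ = d·√(n/2) = 0.9551 × √(7/2) = 1.7867
Two-sided α = 0.1 → critical value z_{0.05} = 1.645.
Power = Φ(δ − 1.645) + Φ(−δ − 1.645) = Φ(0.142) + Φ(-3.432) = 0.5564 + 0.0003 = 0.5567.

Power ≈ 0.557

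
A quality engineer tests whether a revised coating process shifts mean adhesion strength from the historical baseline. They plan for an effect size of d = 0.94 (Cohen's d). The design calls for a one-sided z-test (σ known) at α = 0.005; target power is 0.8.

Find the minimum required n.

n = 14

For power 0.8 need Φ(δ − z_{0.005}) = 0.8, so δ = z_{0.005} + z_{0.20} = 2.576 + 0.842 = 3.417.
δ = d·√n ⇒ n = (δ/d)² = (3.417 / 0.94)² = 13.22.
Round up to the next whole unit.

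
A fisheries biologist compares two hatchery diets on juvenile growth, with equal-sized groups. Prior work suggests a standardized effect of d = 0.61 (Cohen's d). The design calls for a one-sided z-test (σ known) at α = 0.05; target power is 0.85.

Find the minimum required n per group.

n = 39 per group

For power 0.85 need Φ(δ − z_{0.05}) = 0.85, so δ = z_{0.05} + z_{0.15} = 1.645 + 1.036 = 2.681.
δ = d·√(n/2) ⇒ n = 2(δ/d)² = 2 × (2.681 / 0.61)² = 38.64.
Round up to the next whole unit.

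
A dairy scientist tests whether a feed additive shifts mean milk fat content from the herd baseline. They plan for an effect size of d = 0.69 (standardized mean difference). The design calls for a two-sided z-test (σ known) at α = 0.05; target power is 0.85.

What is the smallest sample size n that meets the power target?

For power 0.85 need Φ(δ − z_{0.025}) = 0.85, so δ = z_{0.025} + z_{0.15} = 1.960 + 1.036 = 2.996.
(For δ > 0 the lower-tail rejection region contributes negligibly to power, so the one-term inversion is standard.)
δ = d·√n ⇒ n = (δ/d)² = (2.996 / 0.69)² = 18.86.
Rounding up, n = 19.

n = 19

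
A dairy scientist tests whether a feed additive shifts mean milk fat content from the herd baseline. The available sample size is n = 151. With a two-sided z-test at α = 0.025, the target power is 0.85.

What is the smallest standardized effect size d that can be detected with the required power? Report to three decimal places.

Required noncentrality: δ = z_{0.0125} + z_{0.15} = 2.241 + 1.036 = 3.278.
(Lower-tail contribution to power is negligible for δ > 0.)
δ = d·√n ⇒ d = δ/√n = 3.278/√151 = 0.2667.

d ≈ 0.267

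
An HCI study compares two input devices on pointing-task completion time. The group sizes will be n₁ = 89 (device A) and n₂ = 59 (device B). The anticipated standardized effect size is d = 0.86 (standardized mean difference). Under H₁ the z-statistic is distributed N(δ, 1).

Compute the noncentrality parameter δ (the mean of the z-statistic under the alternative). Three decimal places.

The noncentrality parameter scales effect size by the design's sample-size factor: δ = d / √(1/n₁ + 1/n₂) = 0.86 / √(1/89 + 1/59) = 5.1226

δ ≈ 5.123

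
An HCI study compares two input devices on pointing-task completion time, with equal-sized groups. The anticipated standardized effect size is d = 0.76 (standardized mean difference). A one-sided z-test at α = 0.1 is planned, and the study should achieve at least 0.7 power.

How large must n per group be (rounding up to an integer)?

Set Φ(δ − 1.282) = 0.7; then δ − 1.282 = Φ⁻¹(0.7) = 0.524, giving δ = 1.806.
δ = d·√(n/2) ⇒ n = 2(δ/d)² = 2 × (1.806 / 0.76)² = 11.29.
Round up to the next whole unit.

n = 12 per group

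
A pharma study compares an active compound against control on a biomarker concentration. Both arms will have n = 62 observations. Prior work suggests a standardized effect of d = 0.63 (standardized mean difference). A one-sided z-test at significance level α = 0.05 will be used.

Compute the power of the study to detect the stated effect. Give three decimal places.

Power ≈ 0.969

Noncentrality parameter: δ = d·√(n/2) = 0.63 × √(62/2) = 3.5077
Critical value for a one-sided test at α = 0.05: z_α = 1.645.
Power = P(Z > 1.645 − δ) = Φ(1.863) = 0.9688.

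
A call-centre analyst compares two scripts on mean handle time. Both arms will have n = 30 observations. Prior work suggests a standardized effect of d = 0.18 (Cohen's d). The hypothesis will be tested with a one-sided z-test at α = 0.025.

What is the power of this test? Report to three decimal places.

Noncentrality parameter: δ = d·√(n/2) = 0.18 × √(30/2) = 0.6971
One-sided α = 0.025 → critical value z_{0.025} = 1.960.
Power = P(Z > 1.960 − δ) = Φ(-1.263) = 0.1033.

Power ≈ 0.103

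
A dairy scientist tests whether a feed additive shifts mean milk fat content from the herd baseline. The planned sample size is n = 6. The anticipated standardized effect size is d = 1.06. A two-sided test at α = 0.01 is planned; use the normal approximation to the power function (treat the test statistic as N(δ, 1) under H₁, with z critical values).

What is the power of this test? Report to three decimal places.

Noncentrality parameter: δ = d·√n = 1.06 × √6 = 2.5965
Two-sided α = 0.01 → critical value z_{0.005} = 2.576.
Power = Φ(δ − 2.576) + Φ(−δ − 2.576) = Φ(0.021) + Φ(-5.172) = 0.5082 + 0.0000 = 0.5082.

Power ≈ 0.508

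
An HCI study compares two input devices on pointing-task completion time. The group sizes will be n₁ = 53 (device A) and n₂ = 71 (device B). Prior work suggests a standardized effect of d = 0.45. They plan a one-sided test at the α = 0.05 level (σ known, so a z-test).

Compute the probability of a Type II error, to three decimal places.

Noncentrality parameter: δ = d / √(1/n₁ + 1/n₂) = 0.45 / √(1/53 + 1/71) = 2.4790
One-sided α = 0.05 → critical value z_{0.05} = 1.645.
Power = P(Z > 1.645 − δ) = Φ(0.834) = 0.7979.
Type II error: β = 1 − power = 1 − 0.7979 = 0.2021.

β ≈ 0.202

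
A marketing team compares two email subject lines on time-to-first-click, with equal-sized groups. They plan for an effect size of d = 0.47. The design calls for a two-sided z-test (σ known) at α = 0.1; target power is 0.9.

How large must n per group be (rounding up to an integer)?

For power 0.9 need Φ(δ − z_{0.05}) = 0.9, so δ = z_{0.05} + z_{0.10} = 1.645 + 1.282 = 2.926.
(The Φ(−δ − z_{α/2}) term is vanishingly small for δ > 0 and is dropped in the standard sample-size formula.)
δ = d·√(n/2) ⇒ n = 2(δ/d)² = 2 × (2.926 / 0.47)² = 77.54.
Round up to the next whole unit.

n = 78 per group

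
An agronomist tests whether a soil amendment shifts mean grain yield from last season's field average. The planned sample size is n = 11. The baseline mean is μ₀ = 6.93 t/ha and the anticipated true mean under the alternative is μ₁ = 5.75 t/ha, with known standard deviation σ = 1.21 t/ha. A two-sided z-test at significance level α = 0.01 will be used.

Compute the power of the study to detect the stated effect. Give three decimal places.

Power ≈ 0.745

Standardized effect: d = |μ₁ − μ₀| / σ = |5.75 − 6.93| / 1.21 = 0.9752
Noncentrality parameter: δ = d·√n = 0.9752 × √11 = 3.2344
Two-sided α = 0.01 → critical value z_{0.005} = 2.576.
Power = Φ(δ − 2.576) + Φ(−δ − 2.576) = Φ(0.659) + Φ(-5.810) = 0.7449 + 0.0000 = 0.7449.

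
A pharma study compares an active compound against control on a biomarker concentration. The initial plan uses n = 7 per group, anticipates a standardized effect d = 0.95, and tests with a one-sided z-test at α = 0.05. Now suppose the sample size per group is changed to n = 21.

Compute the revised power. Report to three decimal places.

With n = 21 per group: δ = d·√(n/2) = 0.95 × √(21/2) = 3.0784. Critical value z_{0.05} = 1.645.
Revised power = Φ(δ − 1.645) = Φ(1.433) = 0.9241.

Power ≈ 0.924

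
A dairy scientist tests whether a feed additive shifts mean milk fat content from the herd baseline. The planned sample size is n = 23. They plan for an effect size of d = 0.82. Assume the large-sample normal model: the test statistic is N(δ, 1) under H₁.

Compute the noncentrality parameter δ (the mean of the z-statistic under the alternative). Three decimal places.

δ ≈ 3.933

The noncentrality parameter scales effect size by the design's sample-size factor: δ = d·√n = 0.82 × √23 = 3.9326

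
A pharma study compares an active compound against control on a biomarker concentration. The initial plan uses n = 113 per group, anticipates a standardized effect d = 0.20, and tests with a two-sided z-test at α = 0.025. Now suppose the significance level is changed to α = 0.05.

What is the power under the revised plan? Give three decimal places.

Power ≈ 0.324

δ = d·√(n/2) = 0.20 × √(113/2) = 1.5033 (unchanged). New critical value: z_{0.025} = 1.960.
Revised power = Φ(δ − 1.960) + Φ(−δ − 1.960) = Φ(-0.457) + Φ(-3.463) = 0.3240 + 0.0003 = 0.3242.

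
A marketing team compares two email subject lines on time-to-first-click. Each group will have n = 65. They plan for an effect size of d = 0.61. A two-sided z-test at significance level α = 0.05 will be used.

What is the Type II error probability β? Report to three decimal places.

Noncentrality parameter: δ = d·√(n/2) = 0.61 × √(65/2) = 3.4775
Critical value for a two-sided test at α = 0.05: z_{α/2} = 1.960.
Power = Φ(δ − 1.960) + Φ(−δ − 1.960) = Φ(1.518) + Φ(-5.437) = 0.9354 + 0.0000 = 0.9354.
Type II error: β = 1 − power = 1 − 0.9354 = 0.0646.

β ≈ 0.065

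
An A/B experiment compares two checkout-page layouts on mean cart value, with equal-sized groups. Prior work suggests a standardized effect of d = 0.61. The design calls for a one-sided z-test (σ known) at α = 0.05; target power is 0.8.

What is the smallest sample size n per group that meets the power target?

Set Φ(δ − 1.645) = 0.8; then δ − 1.645 = Φ⁻¹(0.8) = 0.842, giving δ = 2.486.
δ = d·√(n/2) ⇒ n = 2(δ/d)² = 2 × (2.486 / 0.61)² = 33.23.
Round up to the next whole unit.

n = 34 per group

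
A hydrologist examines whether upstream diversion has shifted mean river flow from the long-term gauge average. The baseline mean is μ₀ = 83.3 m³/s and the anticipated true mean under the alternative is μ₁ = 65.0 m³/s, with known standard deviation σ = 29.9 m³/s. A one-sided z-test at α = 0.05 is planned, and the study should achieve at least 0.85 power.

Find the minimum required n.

n = 20

Standardized effect: d = |μ₁ − μ₀| / σ = |65.0 − 83.3| / 29.9 = 0.6120
Set Φ(δ − 1.645) = 0.85; then δ − 1.645 = Φ⁻¹(0.85) = 1.036, giving δ = 2.681.
δ = d·√n ⇒ n = (δ/d)² = (2.681 / 0.6120)² = 19.19.
Rounding up, n = 20.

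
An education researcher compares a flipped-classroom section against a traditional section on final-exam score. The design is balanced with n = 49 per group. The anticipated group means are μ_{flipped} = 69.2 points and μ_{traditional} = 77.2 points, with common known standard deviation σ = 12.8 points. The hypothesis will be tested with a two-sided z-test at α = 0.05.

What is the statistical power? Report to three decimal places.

Standardized effect: d = |μ_{flipped} − μ_{traditional}| / σ = |69.2 − 77.2| / 12.8 = 0.6250
Noncentrality parameter: λ = d·√(n/2) = 0.6250 × √(49/2) = 3.0936
Critical value for a two-sided test at α = 0.05: z_{α/2} = 1.960.
Power = Φ(λ − 1.960) + Φ(−λ − 1.960) = Φ(1.134) + Φ(-5.054) = 0.8715 + 0.0000 = 0.8715.

Power ≈ 0.872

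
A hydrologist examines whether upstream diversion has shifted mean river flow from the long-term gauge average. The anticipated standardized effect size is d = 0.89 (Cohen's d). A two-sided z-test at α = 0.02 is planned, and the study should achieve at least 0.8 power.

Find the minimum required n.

Set Φ(δ − 2.326) = 0.8; then δ − 2.326 = Φ⁻¹(0.8) = 0.842, giving δ = 3.168.
(Ignoring the negligible lower-tail rejection probability gives the usual closed-form inversion.)
δ = d·√n ⇒ n = (δ/d)² = (3.168 / 0.89)² = 12.67.
Rounding up, n = 13.

n = 13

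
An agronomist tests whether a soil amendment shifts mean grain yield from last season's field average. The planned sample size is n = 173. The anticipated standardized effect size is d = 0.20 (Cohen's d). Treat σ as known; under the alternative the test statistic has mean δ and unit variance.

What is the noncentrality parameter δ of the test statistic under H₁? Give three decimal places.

δ ≈ 2.631

The noncentrality parameter scales effect size by the design's sample-size factor: δ = d·√n = 0.20 × √173 = 2.6306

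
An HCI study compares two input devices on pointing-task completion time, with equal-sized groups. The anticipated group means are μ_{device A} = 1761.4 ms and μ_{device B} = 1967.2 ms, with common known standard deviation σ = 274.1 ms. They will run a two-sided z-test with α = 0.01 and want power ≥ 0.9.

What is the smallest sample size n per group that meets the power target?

n = 53 per group

Standardized effect: d = |μ_{device A} − μ_{device B}| / σ = |1761.4 − 1967.2| / 274.1 = 0.7508
For power 0.9 need Φ(δ − z_{0.005}) = 0.9, so δ = z_{0.005} + z_{0.10} = 2.576 + 1.282 = 3.857.
(Ignoring the negligible lower-tail rejection probability gives the usual closed-form inversion.)
δ = d·√(n/2) ⇒ n = 2(δ/d)² = 2 × (3.857 / 0.7508)² = 52.79.
Round up to the next whole unit.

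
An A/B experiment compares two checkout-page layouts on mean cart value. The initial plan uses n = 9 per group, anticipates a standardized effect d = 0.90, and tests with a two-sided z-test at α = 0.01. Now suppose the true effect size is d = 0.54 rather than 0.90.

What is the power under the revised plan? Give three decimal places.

With d = 0.54: δ = d·√(n/2) = 0.54 × √(9/2) = 1.1455. Critical value z_{0.005} = 2.576.
Revised power = Φ(δ − 2.576) + Φ(−δ − 2.576) = Φ(-1.430) + Φ(-3.721) = 0.0763 + 0.0001 = 0.0764.

Power ≈ 0.076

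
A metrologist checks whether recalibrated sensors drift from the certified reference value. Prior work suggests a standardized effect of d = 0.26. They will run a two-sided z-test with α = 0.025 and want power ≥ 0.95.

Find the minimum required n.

For power 0.95 need Φ(δ − z_{0.0125}) = 0.95, so δ = z_{0.0125} + z_{0.05} = 2.241 + 1.645 = 3.886.
(The Φ(−δ − z_{α/2}) term is vanishingly small for δ > 0 and is dropped in the standard sample-size formula.)
δ = d·√n ⇒ n = (δ/d)² = (3.886 / 0.26)² = 223.42.
Round up to the next whole unit.

n = 224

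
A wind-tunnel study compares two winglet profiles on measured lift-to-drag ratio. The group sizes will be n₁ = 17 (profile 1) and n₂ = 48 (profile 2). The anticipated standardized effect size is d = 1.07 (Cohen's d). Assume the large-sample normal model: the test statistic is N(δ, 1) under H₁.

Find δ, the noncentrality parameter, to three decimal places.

The noncentrality parameter scales effect size by the design's sample-size factor: δ = d / √(1/n₁ + 1/n₂) = 1.07 / √(1/17 + 1/48) = 3.7912

δ ≈ 3.791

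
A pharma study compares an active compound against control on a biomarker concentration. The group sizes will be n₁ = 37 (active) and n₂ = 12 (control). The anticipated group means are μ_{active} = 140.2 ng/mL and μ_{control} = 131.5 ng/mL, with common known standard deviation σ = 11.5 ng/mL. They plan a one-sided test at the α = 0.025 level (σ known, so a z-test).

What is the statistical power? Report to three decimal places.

Power ≈ 0.624

Standardized effect: d = |μ_{active} − μ_{control}| / σ = |140.2 − 131.5| / 11.5 = 0.7565
Noncentrality parameter: δ = d / √(1/n₁ + 1/n₂) = 0.7565 / √(1/37 + 1/12) = 2.2773
One-sided α = 0.025 → critical value z_{0.025} = 1.960.
Power = P(Z > 1.960 − δ) = Φ(0.317) = 0.6245.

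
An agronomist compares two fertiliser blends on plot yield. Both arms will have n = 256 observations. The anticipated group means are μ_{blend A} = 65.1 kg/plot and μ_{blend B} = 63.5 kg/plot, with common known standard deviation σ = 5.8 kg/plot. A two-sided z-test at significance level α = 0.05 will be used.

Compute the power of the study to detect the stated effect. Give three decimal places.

Standardized effect: d = |μ_{blend A} − μ_{blend B}| / σ = |65.1 − 63.5| / 5.8 = 0.2759
Noncentrality parameter: δ = d·√(n/2) = 0.2759 × √(256/2) = 3.1210
Critical value for a two-sided test at α = 0.05: z_{α/2} = 1.960.
Power = Φ(δ − 1.960) + Φ(−δ − 1.960) = Φ(1.161) + Φ(-5.081) = 0.8772 + 0.0000 = 0.8772.

Power ≈ 0.877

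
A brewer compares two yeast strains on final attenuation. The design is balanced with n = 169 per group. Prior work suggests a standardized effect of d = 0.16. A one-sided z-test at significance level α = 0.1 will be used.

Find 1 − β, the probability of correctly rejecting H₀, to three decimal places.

Noncentrality parameter: δ = d·√(n/2) = 0.16 × √(169/2) = 1.4708
Critical value for a one-sided test at α = 0.1: z_α = 1.282.
Power = Φ(δ − 1.282) = Φ(0.189) = 0.5750.

Power ≈ 0.575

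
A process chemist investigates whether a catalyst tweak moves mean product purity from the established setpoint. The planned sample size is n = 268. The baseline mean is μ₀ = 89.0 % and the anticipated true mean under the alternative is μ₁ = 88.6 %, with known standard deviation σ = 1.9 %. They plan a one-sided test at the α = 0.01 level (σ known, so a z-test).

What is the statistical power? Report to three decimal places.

Power ≈ 0.869

Standardized effect: d = |μ₁ − μ₀| / σ = |88.6 − 89.0| / 1.9 = 0.2105
Noncentrality parameter: δ = d·√n = 0.2105 × √268 = 3.4465
Critical value for a one-sided test at α = 0.01: z_α = 2.326.
Power = Φ(δ − 2.326) = Φ(1.120) = 0.8687.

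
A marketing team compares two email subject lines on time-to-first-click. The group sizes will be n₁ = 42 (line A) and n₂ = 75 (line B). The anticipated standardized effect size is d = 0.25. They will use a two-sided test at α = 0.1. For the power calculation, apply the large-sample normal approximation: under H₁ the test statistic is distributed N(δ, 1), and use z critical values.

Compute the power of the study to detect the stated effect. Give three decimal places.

Power ≈ 0.366

Noncentrality parameter: δ = d / √(1/n₁ + 1/n₂) = 0.25 / √(1/42 + 1/75) = 1.2972
Two-sided α = 0.1 → critical value z_{0.05} = 1.645.
Power = Φ(δ − 1.645) + Φ(−δ − 1.645) = Φ(-0.348) + Φ(-2.942) = 0.3640 + 0.0016 = 0.3657.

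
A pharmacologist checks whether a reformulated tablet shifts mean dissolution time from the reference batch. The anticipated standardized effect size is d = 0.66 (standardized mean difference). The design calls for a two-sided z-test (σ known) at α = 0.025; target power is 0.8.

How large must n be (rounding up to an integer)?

For power 0.8 need Φ(δ − z_{0.0125}) = 0.8, so δ = z_{0.0125} + z_{0.20} = 2.241 + 0.842 = 3.083.
(For δ > 0 the lower-tail rejection region contributes negligibly to power, so the one-term inversion is standard.)
δ = d·√n ⇒ n = (δ/d)² = (3.083 / 0.66)² = 21.82.
Rounding up, n = 22.

n = 22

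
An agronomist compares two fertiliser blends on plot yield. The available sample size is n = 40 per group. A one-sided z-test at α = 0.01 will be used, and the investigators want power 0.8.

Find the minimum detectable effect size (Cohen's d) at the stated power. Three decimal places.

d ≈ 0.708

Need Φ(δ − 2.326) = 0.8, so δ = 2.326 + 0.842 = 3.168.
δ = d·√(n/2) ⇒ d = δ/√(n/2) = 3.168/√(40/2) = 0.7084.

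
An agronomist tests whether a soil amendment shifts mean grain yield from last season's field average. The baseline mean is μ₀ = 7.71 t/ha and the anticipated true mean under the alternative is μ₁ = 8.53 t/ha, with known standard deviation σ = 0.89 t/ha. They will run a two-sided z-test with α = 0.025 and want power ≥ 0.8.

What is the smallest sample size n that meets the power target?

Standardized effect: d = |μ₁ − μ₀| / σ = |8.53 − 7.71| / 0.89 = 0.9213
Set Φ(δ − 2.241) = 0.8; then δ − 2.241 = Φ⁻¹(0.8) = 0.842, giving δ = 3.083.
(The Φ(−δ − z_{α/2}) term is vanishingly small for δ > 0 and is dropped in the standard sample-size formula.)
δ = d·√n ⇒ n = (δ/d)² = (3.083 / 0.9213)² = 11.20.
Rounding up, n = 12.

n = 12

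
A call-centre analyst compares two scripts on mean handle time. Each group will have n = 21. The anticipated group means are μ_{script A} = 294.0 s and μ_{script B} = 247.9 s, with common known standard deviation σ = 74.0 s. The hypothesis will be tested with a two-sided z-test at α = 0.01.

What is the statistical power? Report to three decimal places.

Standardized effect: d = |μ_{script A} − μ_{script B}| / σ = |294.0 − 247.9| / 74.0 = 0.6230
Noncentrality parameter: δ = d·√(n/2) = 0.6230 × √(21/2) = 2.0187
Critical value for a two-sided test at α = 0.01: z_{α/2} = 2.576.
Power = Φ(δ − 2.576) + Φ(−δ − 2.576) = Φ(-0.557) + Φ(-4.594) = 0.2887 + 0.0000 = 0.2887.

Power ≈ 0.289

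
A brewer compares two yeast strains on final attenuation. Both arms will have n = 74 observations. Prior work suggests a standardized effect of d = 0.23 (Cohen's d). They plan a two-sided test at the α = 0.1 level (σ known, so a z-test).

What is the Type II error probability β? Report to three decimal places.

Noncentrality parameter: δ = d·√(n/2) = 0.23 × √(74/2) = 1.3990
Two-sided α = 0.1 → critical value z_{0.05} = 1.645.
Power = Φ(δ − 1.645) + Φ(−δ − 1.645) = Φ(-0.246) + Φ(-3.044) = 0.4029 + 0.0012 = 0.4041.
Type II error: β = 1 − power = 1 − 0.4041 = 0.5959.

β ≈ 0.596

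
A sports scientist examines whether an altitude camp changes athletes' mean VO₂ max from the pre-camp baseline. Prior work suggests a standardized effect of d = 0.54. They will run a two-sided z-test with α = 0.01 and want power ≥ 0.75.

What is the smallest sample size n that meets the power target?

n = 37

Set Φ(δ − 2.576) = 0.75; then δ − 2.576 = Φ⁻¹(0.75) = 0.674, giving δ = 3.250.
(For δ > 0 the lower-tail rejection region contributes negligibly to power, so the one-term inversion is standard.)
δ = d·√n ⇒ n = (δ/d)² = (3.250 / 0.54)² = 36.23.
Round up to the next whole unit.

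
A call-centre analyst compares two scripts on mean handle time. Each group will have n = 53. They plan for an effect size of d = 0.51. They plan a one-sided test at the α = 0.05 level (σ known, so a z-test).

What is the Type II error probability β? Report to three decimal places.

β ≈ 0.163

Noncentrality parameter: δ = d·√(n/2) = 0.51 × √(53/2) = 2.6254
One-sided α = 0.05 → critical value z_{0.05} = 1.645.
Power = Φ(δ − 1.645) = Φ(0.981) = 0.8366.
Type II error: β = 1 − power = 1 − 0.8366 = 0.1634.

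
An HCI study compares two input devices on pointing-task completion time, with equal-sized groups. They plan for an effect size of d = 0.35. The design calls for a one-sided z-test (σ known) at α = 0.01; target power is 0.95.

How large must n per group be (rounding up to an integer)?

Set Φ(δ − 2.326) = 0.95; then δ − 2.326 = Φ⁻¹(0.95) = 1.645, giving δ = 3.971.
δ = d·√(n/2) ⇒ n = 2(δ/d)² = 2 × (3.971 / 0.35)² = 257.48.
Round up to the next whole unit.

n = 258 per group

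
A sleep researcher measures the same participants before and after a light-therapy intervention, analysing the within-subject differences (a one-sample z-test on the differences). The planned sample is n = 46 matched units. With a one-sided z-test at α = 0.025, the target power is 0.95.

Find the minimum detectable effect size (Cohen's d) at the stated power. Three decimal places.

d ≈ 0.532

Need Φ(δ − 1.960) = 0.95, so δ = 1.960 + 1.645 = 3.605.
δ = d·√n ⇒ d = δ/√n = 3.605/√46 = 0.5315.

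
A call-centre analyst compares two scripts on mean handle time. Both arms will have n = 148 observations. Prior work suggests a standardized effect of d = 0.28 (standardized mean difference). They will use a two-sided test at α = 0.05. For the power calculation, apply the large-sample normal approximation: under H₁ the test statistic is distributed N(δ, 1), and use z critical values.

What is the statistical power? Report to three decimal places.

Power ≈ 0.673

Noncentrality parameter: δ = d·√(n/2) = 0.28 × √(148/2) = 2.4087
Two-sided α = 0.05 → critical value z_{0.025} = 1.960.
Power = Φ(δ − 1.960) + Φ(−δ − 1.960) = Φ(0.449) + Φ(-4.369) = 0.6732 + 0.0000 = 0.6732.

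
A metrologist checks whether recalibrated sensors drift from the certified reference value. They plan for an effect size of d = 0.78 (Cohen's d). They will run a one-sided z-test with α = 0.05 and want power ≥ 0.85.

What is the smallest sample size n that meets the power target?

n = 12

For power 0.85 need Φ(δ − z_{0.05}) = 0.85, so δ = z_{0.05} + z_{0.15} = 1.645 + 1.036 = 2.681.
δ = d·√n ⇒ n = (δ/d)² = (2.681 / 0.78)² = 11.82.
Round up to the next whole unit.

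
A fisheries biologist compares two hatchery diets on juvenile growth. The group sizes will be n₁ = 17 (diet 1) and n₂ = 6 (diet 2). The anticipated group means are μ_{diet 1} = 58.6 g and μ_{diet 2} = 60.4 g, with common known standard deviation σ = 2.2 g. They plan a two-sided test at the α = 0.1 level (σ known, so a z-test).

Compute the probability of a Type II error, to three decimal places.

Standardized effect: d = |μ_{diet 1} − μ_{diet 2}| / σ = |58.6 − 60.4| / 2.2 = 0.8182
Noncentrality parameter: δ = d / √(1/n₁ + 1/n₂) = 0.8182 / √(1/17 + 1/6) = 1.7230
Two-sided α = 0.1 → critical value z_{0.05} = 1.645.
Power = Φ(δ − 1.645) + Φ(−δ − 1.645) = Φ(0.078) + Φ(-3.368) = 0.5311 + 0.0004 = 0.5315.
Type II error: β = 1 − power = 1 − 0.5315 = 0.4685.

β ≈ 0.468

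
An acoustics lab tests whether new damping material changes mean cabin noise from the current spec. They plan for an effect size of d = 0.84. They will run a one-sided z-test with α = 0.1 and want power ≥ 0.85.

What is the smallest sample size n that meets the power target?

Set Φ(δ − 1.282) = 0.85; then δ − 1.282 = Φ⁻¹(0.85) = 1.036, giving δ = 2.318.
δ = d·√n ⇒ n = (δ/d)² = (2.318 / 0.84)² = 7.61.
Round up to the next whole unit.

n = 8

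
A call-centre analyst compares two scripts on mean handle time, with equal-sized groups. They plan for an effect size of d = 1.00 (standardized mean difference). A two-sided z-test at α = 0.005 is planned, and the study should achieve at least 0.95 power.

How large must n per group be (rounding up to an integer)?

n = 40 per group

For power 0.95 need Φ(δ − z_{0.0025}) = 0.95, so δ = z_{0.0025} + z_{0.05} = 2.807 + 1.645 = 4.452.
(For δ > 0 the lower-tail rejection region contributes negligibly to power, so the one-term inversion is standard.)
δ = d·√(n/2) ⇒ n = 2(δ/d)² = 2 × (4.452 / 1.00)² = 39.64.
Round up to the next whole unit.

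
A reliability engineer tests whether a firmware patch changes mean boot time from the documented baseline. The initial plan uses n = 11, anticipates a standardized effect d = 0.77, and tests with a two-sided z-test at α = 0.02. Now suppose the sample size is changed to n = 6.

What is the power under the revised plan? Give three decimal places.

Power ≈ 0.330

With n = 6: δ = d·√n = 0.77 × √6 = 1.8861. Critical value z_{0.01} = 2.326.
Revised power = Φ(δ − 2.326) + Φ(−δ − 2.326) = Φ(-0.440) + Φ(-4.212) = 0.3299 + 0.0000 = 0.3299.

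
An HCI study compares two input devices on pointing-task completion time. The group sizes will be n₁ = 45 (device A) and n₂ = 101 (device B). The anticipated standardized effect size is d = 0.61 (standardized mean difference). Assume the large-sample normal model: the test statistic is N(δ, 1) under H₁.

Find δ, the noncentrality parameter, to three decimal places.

δ ≈ 3.403

The noncentrality parameter scales effect size by the design's sample-size factor: δ = d / √(1/n₁ + 1/n₂) = 0.61 / √(1/45 + 1/101) = 3.4035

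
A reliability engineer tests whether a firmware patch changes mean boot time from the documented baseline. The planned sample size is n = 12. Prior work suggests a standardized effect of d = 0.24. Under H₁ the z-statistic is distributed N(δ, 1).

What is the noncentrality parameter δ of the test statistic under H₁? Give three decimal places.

The noncentrality parameter scales effect size by the design's sample-size factor: δ = d·√n = 0.24 × √12 = 0.8314

δ ≈ 0.831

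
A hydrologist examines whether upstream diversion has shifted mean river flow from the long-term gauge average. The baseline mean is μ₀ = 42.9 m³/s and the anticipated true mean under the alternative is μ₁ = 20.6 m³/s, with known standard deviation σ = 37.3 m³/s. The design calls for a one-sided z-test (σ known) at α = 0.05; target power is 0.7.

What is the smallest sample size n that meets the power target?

n = 14

Standardized effect: d = |μ₁ − μ₀| / σ = |20.6 − 42.9| / 37.3 = 0.5979
For power 0.7 need Φ(δ − z_{0.05}) = 0.7, so δ = z_{0.05} + z_{0.30} = 1.645 + 0.524 = 2.169.
δ = d·√n ⇒ n = (δ/d)² = (2.169 / 0.5979)² = 13.17.
Round up to the next whole unit.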